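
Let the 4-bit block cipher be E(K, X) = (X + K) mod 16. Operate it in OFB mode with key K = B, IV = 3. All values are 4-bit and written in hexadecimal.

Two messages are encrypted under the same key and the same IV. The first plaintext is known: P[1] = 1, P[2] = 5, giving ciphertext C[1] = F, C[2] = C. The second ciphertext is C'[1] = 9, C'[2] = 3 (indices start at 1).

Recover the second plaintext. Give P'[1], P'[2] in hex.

In OFB with a reused IV, both messages share the same keystream S_i, so C_i ⊕ C'_i = P_i ⊕ P'_i and thus P'_i = P_i ⊕ C_i ⊕ C'_i.
P'[1]: 1 ⊕ F ⊕ 9 = 7.
P'[2]: 5 ⊕ C ⊕ 3 = A.

P'[1] = 7, P'[2] = A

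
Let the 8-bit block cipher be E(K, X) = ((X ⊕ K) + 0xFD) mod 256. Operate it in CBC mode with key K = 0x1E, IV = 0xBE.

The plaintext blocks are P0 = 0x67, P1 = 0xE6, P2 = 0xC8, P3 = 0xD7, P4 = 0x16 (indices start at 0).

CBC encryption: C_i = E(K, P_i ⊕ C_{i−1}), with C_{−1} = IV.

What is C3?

C3 = 0x22

C0: P0 ⊕ 0xBE = 0xD9; E(K, 0xD9) = 0xC4.
C1: P1 ⊕ 0xC4 = 0x22; E(K, 0x22) = 0x39.
C2: P2 ⊕ 0x39 = 0xF1; E(K, 0xF1) = 0xEC.
C3: P3 ⊕ 0xEC = 0x3B; E(K, 0x3B) = 0x22.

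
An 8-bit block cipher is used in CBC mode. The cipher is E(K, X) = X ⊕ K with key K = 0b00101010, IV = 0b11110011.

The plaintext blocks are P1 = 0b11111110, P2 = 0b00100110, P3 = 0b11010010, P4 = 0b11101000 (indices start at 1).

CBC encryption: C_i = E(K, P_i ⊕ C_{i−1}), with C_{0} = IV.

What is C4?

C1: P1 ⊕ 0b11110011 = 0b00001101; E(K, 0b00001101) = 0b00100111.
C2: P2 ⊕ 0b00100111 = 0b00000001; E(K, 0b00000001) = 0b00101011.
C3: P3 ⊕ 0b00101011 = 0b11111001; E(K, 0b11111001) = 0b11010011.
C4: P4 ⊕ 0b11010011 = 0b00111011; E(K, 0b00111011) = 0b00010001.

C4 = 0b00010001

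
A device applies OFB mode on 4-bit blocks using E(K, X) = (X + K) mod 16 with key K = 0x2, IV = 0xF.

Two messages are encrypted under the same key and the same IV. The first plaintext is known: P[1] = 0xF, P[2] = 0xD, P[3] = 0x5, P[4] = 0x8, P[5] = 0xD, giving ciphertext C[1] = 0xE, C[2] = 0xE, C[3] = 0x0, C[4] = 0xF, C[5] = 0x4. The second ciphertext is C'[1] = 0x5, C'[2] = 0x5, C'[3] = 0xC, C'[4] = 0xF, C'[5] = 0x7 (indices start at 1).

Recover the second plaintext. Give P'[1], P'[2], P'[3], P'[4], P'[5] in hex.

P'[1] = 0x4, P'[2] = 0x6, P'[3] = 0x9, P'[4] = 0x8, P'[5] = 0xE

In OFB with a reused IV, both messages share the same keystream S_i, so C_i ⊕ C'_i = P_i ⊕ P'_i and thus P'_i = P_i ⊕ C_i ⊕ C'_i.
P'[1]: 0xF ⊕ 0xE ⊕ 0x5 = 0x4.
P'[2]: 0xD ⊕ 0xE ⊕ 0x5 = 0x6.
P'[3]: 0x5 ⊕ 0x0 ⊕ 0xC = 0x9.
P'[4]: 0x8 ⊕ 0xF ⊕ 0xF = 0x8.
P'[5]: 0xD ⊕ 0x4 ⊕ 0x7 = 0xE.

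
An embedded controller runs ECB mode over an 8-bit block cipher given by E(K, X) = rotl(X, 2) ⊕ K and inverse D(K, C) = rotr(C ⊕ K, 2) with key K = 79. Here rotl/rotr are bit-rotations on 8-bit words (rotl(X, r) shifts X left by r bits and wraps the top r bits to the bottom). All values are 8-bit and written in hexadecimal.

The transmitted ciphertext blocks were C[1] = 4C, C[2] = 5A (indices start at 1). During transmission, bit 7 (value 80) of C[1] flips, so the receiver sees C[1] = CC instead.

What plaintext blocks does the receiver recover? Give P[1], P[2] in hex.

ECB decryption: P_i = D(K, C_i).
Only C[1] changed, to CC. In ECB, a change in C_i affects only P_i. Decrypting the received ciphertext:
P[1]: D(K, CC) = 6D.
P[2]: D(K, 5A) = C8.
Blocks that differ from the original plaintext: P[1].

P[1] = 6D, P[2] = C8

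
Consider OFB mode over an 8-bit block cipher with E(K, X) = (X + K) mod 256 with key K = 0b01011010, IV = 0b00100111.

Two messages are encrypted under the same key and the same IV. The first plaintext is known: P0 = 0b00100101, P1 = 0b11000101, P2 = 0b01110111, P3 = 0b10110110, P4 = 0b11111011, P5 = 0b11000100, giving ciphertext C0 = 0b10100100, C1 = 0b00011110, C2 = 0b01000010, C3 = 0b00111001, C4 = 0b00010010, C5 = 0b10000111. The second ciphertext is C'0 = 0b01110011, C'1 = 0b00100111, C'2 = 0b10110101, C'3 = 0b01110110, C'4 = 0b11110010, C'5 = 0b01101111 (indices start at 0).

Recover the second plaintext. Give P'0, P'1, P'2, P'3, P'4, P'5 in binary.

In OFB with a reused IV, both messages share the same keystream S_i, so C_i ⊕ C'_i = P_i ⊕ P'_i and thus P'_i = P_i ⊕ C_i ⊕ C'_i.
P'0: 0b00100101 ⊕ 0b10100100 ⊕ 0b01110011 = 0b11110010.
P'1: 0b11000101 ⊕ 0b00011110 ⊕ 0b00100111 = 0b11111100.
P'2: 0b01110111 ⊕ 0b01000010 ⊕ 0b10110101 = 0b10000000.
P'3: 0b10110110 ⊕ 0b00111001 ⊕ 0b01110110 = 0b11111001.
P'4: 0b11111011 ⊕ 0b00010010 ⊕ 0b11110010 = 0b00011011.
P'5: 0b11000100 ⊕ 0b10000111 ⊕ 0b01101111 = 0b00101100.

P'0 = 0b11110010, P'1 = 0b11111100, P'2 = 0b10000000, P'3 = 0b11111001, P'4 = 0b00011011, P'5 = 0b00101100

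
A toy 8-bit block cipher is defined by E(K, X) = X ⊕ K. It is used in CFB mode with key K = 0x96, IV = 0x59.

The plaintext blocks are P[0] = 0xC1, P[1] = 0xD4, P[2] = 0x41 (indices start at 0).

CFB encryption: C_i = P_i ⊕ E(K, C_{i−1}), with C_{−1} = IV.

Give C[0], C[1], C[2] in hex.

C[0] = 0x0E, C[1] = 0x4C, C[2] = 0x9B

C[0]: E(K, 0x59) = 0xCF; 0xC1 ⊕ 0xCF = 0x0E.
C[1]: E(K, 0x0E) = 0x98; 0xD4 ⊕ 0x98 = 0x4C.
C[2]: E(K, 0x4C) = 0xDA; 0x41 ⊕ 0xDA = 0x9B.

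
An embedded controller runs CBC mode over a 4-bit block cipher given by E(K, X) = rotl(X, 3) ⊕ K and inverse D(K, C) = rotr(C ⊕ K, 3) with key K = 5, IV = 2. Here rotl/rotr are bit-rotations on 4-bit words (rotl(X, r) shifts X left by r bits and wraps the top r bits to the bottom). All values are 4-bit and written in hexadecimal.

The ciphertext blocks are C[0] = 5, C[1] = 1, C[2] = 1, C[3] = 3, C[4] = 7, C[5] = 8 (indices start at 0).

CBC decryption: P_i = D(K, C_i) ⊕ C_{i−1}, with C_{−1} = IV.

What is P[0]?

P[0]: D(K, 5) = 0; 0 ⊕ 2 = 2.

P[0] = 2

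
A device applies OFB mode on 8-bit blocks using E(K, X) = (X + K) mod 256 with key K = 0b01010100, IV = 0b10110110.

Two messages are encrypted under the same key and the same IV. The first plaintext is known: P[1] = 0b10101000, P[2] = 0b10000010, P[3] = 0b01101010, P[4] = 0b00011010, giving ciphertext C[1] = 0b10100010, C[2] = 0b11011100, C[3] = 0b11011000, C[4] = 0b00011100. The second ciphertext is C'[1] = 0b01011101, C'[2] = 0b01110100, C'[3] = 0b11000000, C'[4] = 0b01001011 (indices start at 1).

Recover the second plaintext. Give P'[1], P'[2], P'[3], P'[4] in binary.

P'[1] = 0b01010111, P'[2] = 0b00101010, P'[3] = 0b01110010, P'[4] = 0b01001101

In OFB with a reused IV, both messages share the same keystream S_i, so C_i ⊕ C'_i = P_i ⊕ P'_i and thus P'_i = P_i ⊕ C_i ⊕ C'_i.
P'[1]: 0b10101000 ⊕ 0b10100010 ⊕ 0b01011101 = 0b01010111.
P'[2]: 0b10000010 ⊕ 0b11011100 ⊕ 0b01110100 = 0b00101010.
P'[3]: 0b01101010 ⊕ 0b11011000 ⊕ 0b11000000 = 0b01110010.
P'[4]: 0b00011010 ⊕ 0b00011100 ⊕ 0b01001011 = 0b01001101.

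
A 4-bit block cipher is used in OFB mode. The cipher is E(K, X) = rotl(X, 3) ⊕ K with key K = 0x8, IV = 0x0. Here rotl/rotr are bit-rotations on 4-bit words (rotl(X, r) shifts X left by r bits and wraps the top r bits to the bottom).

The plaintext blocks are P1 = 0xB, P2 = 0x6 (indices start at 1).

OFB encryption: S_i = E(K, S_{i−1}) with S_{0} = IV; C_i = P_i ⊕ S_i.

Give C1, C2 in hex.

C1 = 0x3, C2 = 0xA

C1: S = E(K, 0x0) = 0x8; 0xB ⊕ 0x8 = 0x3.
C2: S = E(K, 0x8) = 0xC; 0x6 ⊕ 0xC = 0xA.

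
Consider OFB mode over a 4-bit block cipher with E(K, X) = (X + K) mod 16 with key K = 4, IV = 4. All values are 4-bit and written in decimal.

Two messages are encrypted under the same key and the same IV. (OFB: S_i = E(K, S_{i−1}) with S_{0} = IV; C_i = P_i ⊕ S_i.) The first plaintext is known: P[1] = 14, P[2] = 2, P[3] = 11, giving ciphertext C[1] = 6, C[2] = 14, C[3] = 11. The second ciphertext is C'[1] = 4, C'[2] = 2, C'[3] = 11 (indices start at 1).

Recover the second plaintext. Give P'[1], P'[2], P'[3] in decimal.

In OFB with a reused IV, both messages share the same keystream S_i, so C_i ⊕ C'_i = P_i ⊕ P'_i and thus P'_i = P_i ⊕ C_i ⊕ C'_i.
P'[1]: 14 ⊕ 6 ⊕ 4 = 12.
P'[2]: 2 ⊕ 14 ⊕ 2 = 14.
P'[3]: 11 ⊕ 11 ⊕ 11 = 11.

P'[1] = 12, P'[2] = 14, P'[3] = 11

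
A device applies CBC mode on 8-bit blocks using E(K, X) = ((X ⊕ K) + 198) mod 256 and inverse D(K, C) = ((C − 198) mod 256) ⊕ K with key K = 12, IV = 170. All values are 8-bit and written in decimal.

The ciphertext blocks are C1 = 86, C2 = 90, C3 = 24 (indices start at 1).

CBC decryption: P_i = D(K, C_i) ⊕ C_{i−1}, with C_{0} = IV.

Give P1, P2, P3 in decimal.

P1 = 54, P2 = 206, P3 = 4

P1: D(K, 86) = 156; 156 ⊕ 170 = 54.
P2: D(K, 90) = 152; 152 ⊕ 86 = 206.
P3: D(K, 24) = 94; 94 ⊕ 90 = 4.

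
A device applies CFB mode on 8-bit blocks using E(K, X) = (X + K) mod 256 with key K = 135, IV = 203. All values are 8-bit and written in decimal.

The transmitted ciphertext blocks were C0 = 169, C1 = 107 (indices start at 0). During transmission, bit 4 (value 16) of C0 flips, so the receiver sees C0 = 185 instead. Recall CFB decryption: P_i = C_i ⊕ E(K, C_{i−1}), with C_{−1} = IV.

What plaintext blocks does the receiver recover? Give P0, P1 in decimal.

P0 = 235, P1 = 43

Only C0 changed, to 185. In CFB, a change in C_i flips the same bit in P_i and garbles P_{i+1}. Decrypting the received ciphertext:
P0: E(K, 203) = 82; 185 ⊕ 82 = 235.
P1: E(K, 185) = 64; 107 ⊕ 64 = 43.
Blocks that differ from the original plaintext: P0, P1.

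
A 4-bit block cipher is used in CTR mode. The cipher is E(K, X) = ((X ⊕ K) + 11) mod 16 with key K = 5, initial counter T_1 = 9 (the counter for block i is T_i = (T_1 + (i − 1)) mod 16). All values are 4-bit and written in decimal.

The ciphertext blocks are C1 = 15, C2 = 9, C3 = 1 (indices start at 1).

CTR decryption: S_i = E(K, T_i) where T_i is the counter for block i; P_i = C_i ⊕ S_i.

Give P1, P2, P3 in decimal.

P1: T = 9, S = E(K, T) = 7; 15 ⊕ 7 = 8.
P2: T = 10, S = E(K, T) = 10; 9 ⊕ 10 = 3.
P3: T = 11, S = E(K, T) = 9; 1 ⊕ 9 = 8.

P1 = 8, P2 = 3, P3 = 8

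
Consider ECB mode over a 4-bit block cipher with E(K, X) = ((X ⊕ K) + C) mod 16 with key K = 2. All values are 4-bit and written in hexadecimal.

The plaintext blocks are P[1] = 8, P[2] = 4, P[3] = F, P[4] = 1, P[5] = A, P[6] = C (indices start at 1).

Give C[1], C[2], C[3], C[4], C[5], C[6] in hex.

ECB encryption: C_i = E(K, P_i).
C[1]: E(K, 8) = 6.
C[2]: E(K, 4) = 2.
C[3]: E(K, F) = 9.
C[4]: E(K, 1) = F.
C[5]: E(K, A) = 4.
C[6]: E(K, C) = A.

C[1] = 6, C[2] = 2, C[3] = 9, C[4] = F, C[5] = 4, C[6] = A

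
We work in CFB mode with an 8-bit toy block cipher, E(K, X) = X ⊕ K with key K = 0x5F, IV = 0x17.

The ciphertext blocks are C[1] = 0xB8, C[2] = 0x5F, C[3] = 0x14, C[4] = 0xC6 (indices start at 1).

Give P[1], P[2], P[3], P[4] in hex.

P[1] = 0xF0, P[2] = 0xB8, P[3] = 0x14, P[4] = 0x8D

CFB decryption: P_i = C_i ⊕ E(K, C_{i−1}), with C_{0} = IV.
P[1]: E(K, 0x17) = 0x48; 0xB8 ⊕ 0x48 = 0xF0.
P[2]: E(K, 0xB8) = 0xE7; 0x5F ⊕ 0xE7 = 0xB8.
P[3]: E(K, 0x5F) = 0x00; 0x14 ⊕ 0x00 = 0x14.
P[4]: E(K, 0x14) = 0x4B; 0xC6 ⊕ 0x4B = 0x8D.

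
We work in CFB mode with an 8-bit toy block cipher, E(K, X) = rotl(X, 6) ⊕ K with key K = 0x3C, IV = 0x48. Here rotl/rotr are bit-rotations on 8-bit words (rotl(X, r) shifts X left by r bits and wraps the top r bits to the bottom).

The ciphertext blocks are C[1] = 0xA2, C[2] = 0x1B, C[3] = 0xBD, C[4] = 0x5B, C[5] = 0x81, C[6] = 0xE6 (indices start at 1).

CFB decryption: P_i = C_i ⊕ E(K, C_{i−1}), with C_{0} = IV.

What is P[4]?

P[4]: E(K, 0xBD) = 0x53; 0x5B ⊕ 0x53 = 0x08.

P[4] = 0x08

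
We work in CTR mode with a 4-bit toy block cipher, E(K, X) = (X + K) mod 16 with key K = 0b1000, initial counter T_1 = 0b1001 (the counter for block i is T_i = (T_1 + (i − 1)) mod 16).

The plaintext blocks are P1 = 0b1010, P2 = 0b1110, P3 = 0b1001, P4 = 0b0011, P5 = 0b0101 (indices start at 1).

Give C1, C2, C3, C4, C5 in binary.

C1 = 0b1011, C2 = 0b1100, C3 = 0b1010, C4 = 0b0111, C5 = 0b0000

CTR encryption: S_i = E(K, T_i) where T_i is the counter for block i; C_i = P_i ⊕ S_i.
C1: T = 0b1001, S = E(K, T) = 0b0001; 0b1010 ⊕ 0b0001 = 0b1011.
C2: T = 0b1010, S = E(K, T) = 0b0010; 0b1110 ⊕ 0b0010 = 0b1100.
C3: T = 0b1011, S = E(K, T) = 0b0011; 0b1001 ⊕ 0b0011 = 0b1010.
C4: T = 0b1100, S = E(K, T) = 0b0100; 0b0011 ⊕ 0b0100 = 0b0111.
C5: T = 0b1101, S = E(K, T) = 0b0101; 0b0101 ⊕ 0b0101 = 0b0000.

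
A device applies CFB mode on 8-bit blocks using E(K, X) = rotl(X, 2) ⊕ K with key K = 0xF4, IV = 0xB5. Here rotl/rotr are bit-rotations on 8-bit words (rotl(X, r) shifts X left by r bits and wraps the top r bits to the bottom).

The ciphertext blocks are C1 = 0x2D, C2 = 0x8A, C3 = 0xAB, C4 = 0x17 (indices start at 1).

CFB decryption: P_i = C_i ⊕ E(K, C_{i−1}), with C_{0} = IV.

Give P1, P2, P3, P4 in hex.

P1 = 0x0F, P2 = 0xCA, P3 = 0x75, P4 = 0x4D

P1: E(K, 0xB5) = 0x22; 0x2D ⊕ 0x22 = 0x0F.
P2: E(K, 0x2D) = 0x40; 0x8A ⊕ 0x40 = 0xCA.
P3: E(K, 0x8A) = 0xDE; 0xAB ⊕ 0xDE = 0x75.
P4: E(K, 0xAB) = 0x5A; 0x17 ⊕ 0x5A = 0x4D.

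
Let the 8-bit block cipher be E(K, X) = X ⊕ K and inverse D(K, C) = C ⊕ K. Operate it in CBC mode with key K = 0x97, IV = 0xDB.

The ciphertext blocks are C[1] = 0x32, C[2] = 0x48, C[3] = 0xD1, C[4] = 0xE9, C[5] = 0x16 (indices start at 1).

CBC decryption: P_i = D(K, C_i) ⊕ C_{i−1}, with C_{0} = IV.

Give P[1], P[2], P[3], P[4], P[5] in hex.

P[1] = 0x7E, P[2] = 0xED, P[3] = 0x0E, P[4] = 0xAF, P[5] = 0x68

P[1]: D(K, 0x32) = 0xA5; 0xA5 ⊕ 0xDB = 0x7E.
P[2]: D(K, 0x48) = 0xDF; 0xDF ⊕ 0x32 = 0xED.
P[3]: D(K, 0xD1) = 0x46; 0x46 ⊕ 0x48 = 0x0E.
P[4]: D(K, 0xE9) = 0x7E; 0x7E ⊕ 0xD1 = 0xAF.
P[5]: D(K, 0x16) = 0x81; 0x81 ⊕ 0xE9 = 0x68.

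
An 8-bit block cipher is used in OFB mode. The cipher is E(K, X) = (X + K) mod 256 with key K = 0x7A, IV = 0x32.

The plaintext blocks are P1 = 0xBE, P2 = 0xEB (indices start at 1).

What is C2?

OFB encryption: S_i = E(K, S_{i−1}) with S_{0} = IV; C_i = P_i ⊕ S_i.
C1: S = E(K, 0x32) = 0xAC; 0xBE ⊕ 0xAC = 0x12.
C2: S = E(K, 0xAC) = 0x26; 0xEB ⊕ 0x26 = 0xCD.

C2 = 0xCD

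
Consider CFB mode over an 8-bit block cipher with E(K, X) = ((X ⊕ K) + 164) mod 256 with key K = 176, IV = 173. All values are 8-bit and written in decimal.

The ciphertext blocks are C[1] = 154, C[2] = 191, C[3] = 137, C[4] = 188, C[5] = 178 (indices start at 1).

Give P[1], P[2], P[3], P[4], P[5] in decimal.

P[1] = 91, P[2] = 113, P[3] = 58, P[4] = 97, P[5] = 2

CFB decryption: P_i = C_i ⊕ E(K, C_{i−1}), with C_{0} = IV.
P[1]: E(K, 173) = 193; 154 ⊕ 193 = 91.
P[2]: E(K, 154) = 206; 191 ⊕ 206 = 113.
P[3]: E(K, 191) = 179; 137 ⊕ 179 = 58.
P[4]: E(K, 137) = 221; 188 ⊕ 221 = 97.
P[5]: E(K, 188) = 176; 178 ⊕ 176 = 2.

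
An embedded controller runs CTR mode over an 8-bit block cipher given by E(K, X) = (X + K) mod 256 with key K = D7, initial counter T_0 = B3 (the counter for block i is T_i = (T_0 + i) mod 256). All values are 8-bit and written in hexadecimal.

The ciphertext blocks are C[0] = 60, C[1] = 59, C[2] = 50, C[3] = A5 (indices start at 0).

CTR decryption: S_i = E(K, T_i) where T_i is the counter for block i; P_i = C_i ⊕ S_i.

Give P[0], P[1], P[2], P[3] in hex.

P[0]: T = B3, S = E(K, T) = 8A; 60 ⊕ 8A = EA.
P[1]: T = B4, S = E(K, T) = 8B; 59 ⊕ 8B = D2.
P[2]: T = B5, S = E(K, T) = 8C; 50 ⊕ 8C = DC.
P[3]: T = B6, S = E(K, T) = 8D; A5 ⊕ 8D = 28.

P[0] = EA, P[1] = D2, P[2] = DC, P[3] = 28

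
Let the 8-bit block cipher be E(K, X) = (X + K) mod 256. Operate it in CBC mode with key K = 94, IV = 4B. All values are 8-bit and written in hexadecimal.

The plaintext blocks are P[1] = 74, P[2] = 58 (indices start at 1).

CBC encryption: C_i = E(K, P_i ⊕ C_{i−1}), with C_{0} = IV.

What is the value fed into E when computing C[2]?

8B

C[1]: P[1] ⊕ 4B = 3F; E(K, 3F) = D3.
C[2]: P[2] ⊕ D3 = 8B; E(K, 8B) = 1F.
So the input to E for block [2] is 8B.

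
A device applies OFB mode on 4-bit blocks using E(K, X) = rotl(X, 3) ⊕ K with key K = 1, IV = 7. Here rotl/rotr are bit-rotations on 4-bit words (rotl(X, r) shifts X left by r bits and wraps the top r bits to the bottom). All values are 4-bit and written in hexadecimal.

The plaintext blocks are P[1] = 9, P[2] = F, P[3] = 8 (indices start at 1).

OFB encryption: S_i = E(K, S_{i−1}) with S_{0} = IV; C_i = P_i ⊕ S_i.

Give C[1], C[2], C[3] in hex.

C[1] = 3, C[2] = B, C[3] = B

C[1]: S = E(K, 7) = A; 9 ⊕ A = 3.
C[2]: S = E(K, A) = 4; F ⊕ 4 = B.
C[3]: S = E(K, 4) = 3; 8 ⊕ 3 = B.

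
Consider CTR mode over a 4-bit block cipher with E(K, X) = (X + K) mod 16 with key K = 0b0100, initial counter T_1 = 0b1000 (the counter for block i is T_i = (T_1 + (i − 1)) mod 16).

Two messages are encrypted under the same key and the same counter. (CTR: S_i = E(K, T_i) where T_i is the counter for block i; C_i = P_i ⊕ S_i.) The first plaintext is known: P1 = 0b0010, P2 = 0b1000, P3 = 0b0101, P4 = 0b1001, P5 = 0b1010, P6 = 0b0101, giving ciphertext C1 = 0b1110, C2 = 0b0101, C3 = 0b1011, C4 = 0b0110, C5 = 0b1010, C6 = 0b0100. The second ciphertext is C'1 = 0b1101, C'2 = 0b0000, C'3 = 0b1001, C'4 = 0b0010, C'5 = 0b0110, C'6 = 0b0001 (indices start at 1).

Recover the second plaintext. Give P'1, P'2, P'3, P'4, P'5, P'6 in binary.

P'1 = 0b0001, P'2 = 0b1101, P'3 = 0b0111, P'4 = 0b1101, P'5 = 0b0110, P'6 = 0b0000

In CTR with a reused counter, both messages share the same keystream S_i, so C_i ⊕ C'_i = P_i ⊕ P'_i and thus P'_i = P_i ⊕ C_i ⊕ C'_i.
P'1: 0b0010 ⊕ 0b1110 ⊕ 0b1101 = 0b0001.
P'2: 0b1000 ⊕ 0b0101 ⊕ 0b0000 = 0b1101.
P'3: 0b0101 ⊕ 0b1011 ⊕ 0b1001 = 0b0111.
P'4: 0b1001 ⊕ 0b0110 ⊕ 0b0010 = 0b1101.
P'5: 0b1010 ⊕ 0b1010 ⊕ 0b0110 = 0b0110.
P'6: 0b0101 ⊕ 0b0100 ⊕ 0b0001 = 0b0000.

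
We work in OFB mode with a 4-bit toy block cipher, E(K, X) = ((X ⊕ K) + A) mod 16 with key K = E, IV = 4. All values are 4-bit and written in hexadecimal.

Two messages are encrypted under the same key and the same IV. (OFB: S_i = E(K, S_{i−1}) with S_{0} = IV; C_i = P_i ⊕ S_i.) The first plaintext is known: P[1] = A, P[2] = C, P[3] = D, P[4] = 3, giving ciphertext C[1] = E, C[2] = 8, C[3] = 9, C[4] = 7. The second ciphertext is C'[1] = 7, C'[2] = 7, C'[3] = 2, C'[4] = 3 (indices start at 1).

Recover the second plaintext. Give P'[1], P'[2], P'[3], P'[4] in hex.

P'[1] = 3, P'[2] = 3, P'[3] = 6, P'[4] = 7

In OFB with a reused IV, both messages share the same keystream S_i, so C_i ⊕ C'_i = P_i ⊕ P'_i and thus P'_i = P_i ⊕ C_i ⊕ C'_i.
P'[1]: A ⊕ E ⊕ 7 = 3.
P'[2]: C ⊕ 8 ⊕ 7 = 3.
P'[3]: D ⊕ 9 ⊕ 2 = 6.
P'[4]: 3 ⊕ 7 ⊕ 3 = 7.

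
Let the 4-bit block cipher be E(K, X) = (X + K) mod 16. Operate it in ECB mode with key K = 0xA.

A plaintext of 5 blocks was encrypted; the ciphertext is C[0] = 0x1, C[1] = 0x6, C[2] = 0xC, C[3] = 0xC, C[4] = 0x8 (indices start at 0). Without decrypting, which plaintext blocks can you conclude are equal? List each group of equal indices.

P[2] = P[3]

ECB encrypts each block independently with the same key, so equal ciphertext blocks imply equal plaintext blocks.
C[2] = C[3] = 0xC, so P[2] = P[3].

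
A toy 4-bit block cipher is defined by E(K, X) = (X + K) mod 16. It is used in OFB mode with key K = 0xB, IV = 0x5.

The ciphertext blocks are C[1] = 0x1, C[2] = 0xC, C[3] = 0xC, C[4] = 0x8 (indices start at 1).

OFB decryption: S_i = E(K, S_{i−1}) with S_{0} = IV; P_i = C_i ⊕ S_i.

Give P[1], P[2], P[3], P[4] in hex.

P[1] = 0x1, P[2] = 0x7, P[3] = 0xA, P[4] = 0x9

P[1]: S = E(K, 0x5) = 0x0; 0x1 ⊕ 0x0 = 0x1.
P[2]: S = E(K, 0x0) = 0xB; 0xC ⊕ 0xB = 0x7.
P[3]: S = E(K, 0xB) = 0x6; 0xC ⊕ 0x6 = 0xA.
P[4]: S = E(K, 0x6) = 0x1; 0x8 ⊕ 0x1 = 0x9.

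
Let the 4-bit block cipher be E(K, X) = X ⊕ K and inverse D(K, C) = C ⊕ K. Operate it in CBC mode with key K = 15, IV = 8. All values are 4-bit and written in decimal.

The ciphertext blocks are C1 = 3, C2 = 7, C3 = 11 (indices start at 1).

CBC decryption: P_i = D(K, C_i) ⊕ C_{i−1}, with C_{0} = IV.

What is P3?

P3: D(K, 11) = 4; 4 ⊕ 7 = 3.

P3 = 3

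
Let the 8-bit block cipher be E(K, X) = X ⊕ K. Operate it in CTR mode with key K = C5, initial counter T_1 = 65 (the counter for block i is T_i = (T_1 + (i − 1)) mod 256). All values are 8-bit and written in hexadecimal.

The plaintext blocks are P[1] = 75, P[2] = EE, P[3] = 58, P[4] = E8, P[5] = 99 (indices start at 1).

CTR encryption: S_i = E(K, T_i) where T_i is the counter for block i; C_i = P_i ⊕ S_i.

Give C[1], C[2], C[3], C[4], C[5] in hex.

C[1]: T = 65, S = E(K, T) = A0; 75 ⊕ A0 = D5.
C[2]: T = 66, S = E(K, T) = A3; EE ⊕ A3 = 4D.
C[3]: T = 67, S = E(K, T) = A2; 58 ⊕ A2 = FA.
C[4]: T = 68, S = E(K, T) = AD; E8 ⊕ AD = 45.
C[5]: T = 69, S = E(K, T) = AC; 99 ⊕ AC = 35.

C[1] = D5, C[2] = 4D, C[3] = FA, C[4] = 45, C[5] = 35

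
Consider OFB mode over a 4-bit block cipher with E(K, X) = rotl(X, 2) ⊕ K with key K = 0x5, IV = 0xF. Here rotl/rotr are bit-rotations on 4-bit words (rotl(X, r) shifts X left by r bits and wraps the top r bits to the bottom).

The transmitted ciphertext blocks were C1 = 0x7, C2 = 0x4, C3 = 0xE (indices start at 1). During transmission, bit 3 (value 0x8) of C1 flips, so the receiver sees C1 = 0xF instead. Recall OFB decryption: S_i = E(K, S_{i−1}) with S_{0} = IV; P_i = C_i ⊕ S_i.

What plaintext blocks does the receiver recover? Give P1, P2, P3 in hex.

Only C1 changed, to 0xF. In OFB, a change in C_i flips the same bit in P_i only; the keystream is unaffected. Decrypting the received ciphertext:
P1: S = E(K, 0xF) = 0xA; 0xF ⊕ 0xA = 0x5.
P2: S = E(K, 0xA) = 0xF; 0x4 ⊕ 0xF = 0xB.
P3: S = E(K, 0xF) = 0xA; 0xE ⊕ 0xA = 0x4.
Blocks that differ from the original plaintext: P1.

P1 = 0x5, P2 = 0xB, P3 = 0x4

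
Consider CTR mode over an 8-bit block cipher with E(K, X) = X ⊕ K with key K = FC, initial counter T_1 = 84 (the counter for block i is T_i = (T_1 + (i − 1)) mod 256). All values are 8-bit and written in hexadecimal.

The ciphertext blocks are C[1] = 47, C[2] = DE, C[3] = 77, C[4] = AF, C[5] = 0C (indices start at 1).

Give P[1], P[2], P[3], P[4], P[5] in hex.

CTR decryption: S_i = E(K, T_i) where T_i is the counter for block i; P_i = C_i ⊕ S_i.
P[1]: T = 84, S = E(K, T) = 78; 47 ⊕ 78 = 3F.
P[2]: T = 85, S = E(K, T) = 79; DE ⊕ 79 = A7.
P[3]: T = 86, S = E(K, T) = 7A; 77 ⊕ 7A = 0D.
P[4]: T = 87, S = E(K, T) = 7B; AF ⊕ 7B = D4.
P[5]: T = 88, S = E(K, T) = 74; 0C ⊕ 74 = 78.

P[1] = 3F, P[2] = A7, P[3] = 0D, P[4] = D4, P[5] = 78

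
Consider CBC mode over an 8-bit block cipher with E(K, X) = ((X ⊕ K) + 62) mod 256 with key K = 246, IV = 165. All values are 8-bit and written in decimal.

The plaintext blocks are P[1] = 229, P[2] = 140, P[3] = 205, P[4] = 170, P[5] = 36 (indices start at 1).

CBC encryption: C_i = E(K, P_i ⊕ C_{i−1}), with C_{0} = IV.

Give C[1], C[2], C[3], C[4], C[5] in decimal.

C[1]: P[1] ⊕ 165 = 64; E(K, 64) = 244.
C[2]: P[2] ⊕ 244 = 120; E(K, 120) = 204.
C[3]: P[3] ⊕ 204 = 1; E(K, 1) = 53.
C[4]: P[4] ⊕ 53 = 159; E(K, 159) = 167.
C[5]: P[5] ⊕ 167 = 131; E(K, 131) = 179.

C[1] = 244, C[2] = 204, C[3] = 53, C[4] = 167, C[5] = 179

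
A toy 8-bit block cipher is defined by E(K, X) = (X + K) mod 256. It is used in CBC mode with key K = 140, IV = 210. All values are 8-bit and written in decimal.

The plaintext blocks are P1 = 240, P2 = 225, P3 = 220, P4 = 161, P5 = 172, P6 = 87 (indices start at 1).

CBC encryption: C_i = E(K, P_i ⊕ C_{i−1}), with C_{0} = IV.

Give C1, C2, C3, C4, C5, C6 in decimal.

C1 = 174, C2 = 219, C3 = 147, C4 = 190, C5 = 158, C6 = 85

C1: P1 ⊕ 210 = 34; E(K, 34) = 174.
C2: P2 ⊕ 174 = 79; E(K, 79) = 219.
C3: P3 ⊕ 219 = 7; E(K, 7) = 147.
C4: P4 ⊕ 147 = 50; E(K, 50) = 190.
C5: P5 ⊕ 190 = 18; E(K, 18) = 158.
C6: P6 ⊕ 158 = 201; E(K, 201) = 85.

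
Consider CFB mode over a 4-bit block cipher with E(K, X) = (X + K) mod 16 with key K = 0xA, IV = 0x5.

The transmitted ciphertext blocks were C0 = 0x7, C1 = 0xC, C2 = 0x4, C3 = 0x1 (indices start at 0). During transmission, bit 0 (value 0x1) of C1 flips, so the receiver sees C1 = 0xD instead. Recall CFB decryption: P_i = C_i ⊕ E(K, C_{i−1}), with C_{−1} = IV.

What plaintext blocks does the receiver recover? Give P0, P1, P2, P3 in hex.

Only C1 changed, to 0xD. In CFB, a change in C_i flips the same bit in P_i and garbles P_{i+1}. Decrypting the received ciphertext:
P0: E(K, 0x5) = 0xF; 0x7 ⊕ 0xF = 0x8.
P1: E(K, 0x7) = 0x1; 0xD ⊕ 0x1 = 0xC.
P2: E(K, 0xD) = 0x7; 0x4 ⊕ 0x7 = 0x3.
P3: E(K, 0x4) = 0xE; 0x1 ⊕ 0xE = 0xF.
Blocks that differ from the original plaintext: P1, P2.

P0 = 0x8, P1 = 0xC, P2 = 0x3, P3 = 0xF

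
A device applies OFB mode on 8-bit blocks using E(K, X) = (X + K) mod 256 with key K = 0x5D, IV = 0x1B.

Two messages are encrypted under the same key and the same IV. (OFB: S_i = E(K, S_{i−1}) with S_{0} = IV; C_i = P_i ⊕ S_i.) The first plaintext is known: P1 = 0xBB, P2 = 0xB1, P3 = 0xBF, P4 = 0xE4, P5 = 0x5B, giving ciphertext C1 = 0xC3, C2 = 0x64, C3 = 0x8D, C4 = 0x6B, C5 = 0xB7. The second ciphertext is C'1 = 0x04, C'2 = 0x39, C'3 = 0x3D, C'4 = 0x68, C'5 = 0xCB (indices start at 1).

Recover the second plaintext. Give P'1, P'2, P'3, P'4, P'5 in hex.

P'1 = 0x7C, P'2 = 0xEC, P'3 = 0x0F, P'4 = 0xE7, P'5 = 0x27

In OFB with a reused IV, both messages share the same keystream S_i, so C_i ⊕ C'_i = P_i ⊕ P'_i and thus P'_i = P_i ⊕ C_i ⊕ C'_i.
P'1: 0xBB ⊕ 0xC3 ⊕ 0x04 = 0x7C.
P'2: 0xB1 ⊕ 0x64 ⊕ 0x39 = 0xEC.
P'3: 0xBF ⊕ 0x8D ⊕ 0x3D = 0x0F.
P'4: 0xE4 ⊕ 0x6B ⊕ 0x68 = 0xE7.
P'5: 0x5B ⊕ 0xB7 ⊕ 0xCB = 0x27.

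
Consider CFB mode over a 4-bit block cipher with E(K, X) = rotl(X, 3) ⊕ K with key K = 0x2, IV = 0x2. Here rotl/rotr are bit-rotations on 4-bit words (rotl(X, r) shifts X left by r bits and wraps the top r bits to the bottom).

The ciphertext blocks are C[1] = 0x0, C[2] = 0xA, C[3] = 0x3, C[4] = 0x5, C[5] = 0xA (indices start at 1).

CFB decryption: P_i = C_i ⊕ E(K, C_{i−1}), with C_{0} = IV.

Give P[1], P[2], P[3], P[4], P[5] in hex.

P[1] = 0x3, P[2] = 0x8, P[3] = 0x4, P[4] = 0xE, P[5] = 0x2

P[1]: E(K, 0x2) = 0x3; 0x0 ⊕ 0x3 = 0x3.
P[2]: E(K, 0x0) = 0x2; 0xA ⊕ 0x2 = 0x8.
P[3]: E(K, 0xA) = 0x7; 0x3 ⊕ 0x7 = 0x4.
P[4]: E(K, 0x3) = 0xB; 0x5 ⊕ 0xB = 0xE.
P[5]: E(K, 0x5) = 0x8; 0xA ⊕ 0x8 = 0x2.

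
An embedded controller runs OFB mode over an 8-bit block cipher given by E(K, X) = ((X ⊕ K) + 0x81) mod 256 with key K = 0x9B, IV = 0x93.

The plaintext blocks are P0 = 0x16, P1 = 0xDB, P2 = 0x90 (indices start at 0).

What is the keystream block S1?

OFB encryption: S_i = E(K, S_{i−1}) with S_{−1} = IV; C_i = P_i ⊕ S_i.
C0: S = E(K, 0x93) = 0x89; 0x16 ⊕ 0x89 = 0x9F.
C1: S = E(K, 0x89) = 0x93; 0xDB ⊕ 0x93 = 0x48.
So S1 = 0x93.

0x93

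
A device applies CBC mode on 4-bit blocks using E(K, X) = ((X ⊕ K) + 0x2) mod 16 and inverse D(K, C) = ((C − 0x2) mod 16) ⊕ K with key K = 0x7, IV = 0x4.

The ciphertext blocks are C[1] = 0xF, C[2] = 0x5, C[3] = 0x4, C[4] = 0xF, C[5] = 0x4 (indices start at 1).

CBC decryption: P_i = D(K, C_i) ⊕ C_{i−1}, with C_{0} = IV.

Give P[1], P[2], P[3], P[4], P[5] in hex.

P[1]: D(K, 0xF) = 0xA; 0xA ⊕ 0x4 = 0xE.
P[2]: D(K, 0x5) = 0x4; 0x4 ⊕ 0xF = 0xB.
P[3]: D(K, 0x4) = 0x5; 0x5 ⊕ 0x5 = 0x0.
P[4]: D(K, 0xF) = 0xA; 0xA ⊕ 0x4 = 0xE.
P[5]: D(K, 0x4) = 0x5; 0x5 ⊕ 0xF = 0xA.

P[1] = 0xE, P[2] = 0xB, P[3] = 0x0, P[4] = 0xE, P[5] = 0xA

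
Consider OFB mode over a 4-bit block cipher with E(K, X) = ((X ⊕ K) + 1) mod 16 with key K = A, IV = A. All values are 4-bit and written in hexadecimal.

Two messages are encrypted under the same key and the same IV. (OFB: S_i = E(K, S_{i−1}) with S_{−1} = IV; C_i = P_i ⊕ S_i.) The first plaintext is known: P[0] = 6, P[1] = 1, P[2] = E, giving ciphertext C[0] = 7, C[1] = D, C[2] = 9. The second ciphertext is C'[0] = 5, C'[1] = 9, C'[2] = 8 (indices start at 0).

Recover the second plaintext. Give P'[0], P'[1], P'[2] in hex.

In OFB with a reused IV, both messages share the same keystream S_i, so C_i ⊕ C'_i = P_i ⊕ P'_i and thus P'_i = P_i ⊕ C_i ⊕ C'_i.
P'[0]: 6 ⊕ 7 ⊕ 5 = 4.
P'[1]: 1 ⊕ D ⊕ 9 = 5.
P'[2]: E ⊕ 9 ⊕ 8 = F.

P'[0] = 4, P'[1] = 5, P'[2] = F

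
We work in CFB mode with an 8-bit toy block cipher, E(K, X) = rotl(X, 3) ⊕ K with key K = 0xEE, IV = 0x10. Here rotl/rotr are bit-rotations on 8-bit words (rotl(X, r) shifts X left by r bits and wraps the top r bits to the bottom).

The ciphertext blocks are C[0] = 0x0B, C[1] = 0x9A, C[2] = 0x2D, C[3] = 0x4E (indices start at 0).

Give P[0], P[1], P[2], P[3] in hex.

CFB decryption: P_i = C_i ⊕ E(K, C_{i−1}), with C_{−1} = IV.
P[0]: E(K, 0x10) = 0x6E; 0x0B ⊕ 0x6E = 0x65.
P[1]: E(K, 0x0B) = 0xB6; 0x9A ⊕ 0xB6 = 0x2C.
P[2]: E(K, 0x9A) = 0x3A; 0x2D ⊕ 0x3A = 0x17.
P[3]: E(K, 0x2D) = 0x87; 0x4E ⊕ 0x87 = 0xC9.

P[0] = 0x65, P[1] = 0x2C, P[2] = 0x17, P[3] = 0xC9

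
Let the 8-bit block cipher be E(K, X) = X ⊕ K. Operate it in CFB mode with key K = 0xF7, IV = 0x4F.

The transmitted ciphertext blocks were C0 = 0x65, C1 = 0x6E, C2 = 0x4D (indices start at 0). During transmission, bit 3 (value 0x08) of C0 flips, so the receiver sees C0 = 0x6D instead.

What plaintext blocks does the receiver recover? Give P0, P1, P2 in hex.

CFB decryption: P_i = C_i ⊕ E(K, C_{i−1}), with C_{−1} = IV.
Only C0 changed, to 0x6D. In CFB, a change in C_i flips the same bit in P_i and garbles P_{i+1}. Decrypting the received ciphertext:
P0: E(K, 0x4F) = 0xB8; 0x6D ⊕ 0xB8 = 0xD5.
P1: E(K, 0x6D) = 0x9A; 0x6E ⊕ 0x9A = 0xF4.
P2: E(K, 0x6E) = 0x99; 0x4D ⊕ 0x99 = 0xD4.
Blocks that differ from the original plaintext: P0, P1.

P0 = 0xD5, P1 = 0xF4, P2 = 0xD4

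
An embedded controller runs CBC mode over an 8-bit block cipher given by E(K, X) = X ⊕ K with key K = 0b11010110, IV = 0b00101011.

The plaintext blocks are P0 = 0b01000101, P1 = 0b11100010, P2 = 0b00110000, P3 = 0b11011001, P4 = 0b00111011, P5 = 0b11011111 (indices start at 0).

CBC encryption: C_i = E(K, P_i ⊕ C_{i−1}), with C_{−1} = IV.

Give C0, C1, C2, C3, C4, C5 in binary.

C0 = 0b10111000, C1 = 0b10001100, C2 = 0b01101010, C3 = 0b01100101, C4 = 0b10001000, C5 = 0b10000001

C0: P0 ⊕ 0b00101011 = 0b01101110; E(K, 0b01101110) = 0b10111000.
C1: P1 ⊕ 0b10111000 = 0b01011010; E(K, 0b01011010) = 0b10001100.
C2: P2 ⊕ 0b10001100 = 0b10111100; E(K, 0b10111100) = 0b01101010.
C3: P3 ⊕ 0b01101010 = 0b10110011; E(K, 0b10110011) = 0b01100101.
C4: P4 ⊕ 0b01100101 = 0b01011110; E(K, 0b01011110) = 0b10001000.
C5: P5 ⊕ 0b10001000 = 0b01010111; E(K, 0b01010111) = 0b10000001.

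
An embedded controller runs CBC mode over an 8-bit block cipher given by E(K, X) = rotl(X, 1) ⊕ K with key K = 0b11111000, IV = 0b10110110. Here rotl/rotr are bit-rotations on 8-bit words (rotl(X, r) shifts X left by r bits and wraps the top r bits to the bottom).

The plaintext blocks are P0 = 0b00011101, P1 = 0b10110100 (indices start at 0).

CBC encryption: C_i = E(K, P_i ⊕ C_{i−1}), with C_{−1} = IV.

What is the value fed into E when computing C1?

C0: P0 ⊕ 0b10110110 = 0b10101011; E(K, 0b10101011) = 0b10101111.
C1: P1 ⊕ 0b10101111 = 0b00011011; E(K, 0b00011011) = 0b11001110.
So the input to E for block 1 is 0b00011011.

0b00011011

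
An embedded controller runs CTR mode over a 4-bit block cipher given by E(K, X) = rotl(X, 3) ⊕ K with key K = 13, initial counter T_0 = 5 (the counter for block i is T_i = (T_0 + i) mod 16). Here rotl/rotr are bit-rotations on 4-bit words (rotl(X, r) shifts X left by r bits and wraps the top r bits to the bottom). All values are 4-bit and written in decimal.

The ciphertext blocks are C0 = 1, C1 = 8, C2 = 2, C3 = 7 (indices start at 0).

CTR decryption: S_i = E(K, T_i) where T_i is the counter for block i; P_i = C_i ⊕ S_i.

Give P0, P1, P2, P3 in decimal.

P0 = 6, P1 = 6, P2 = 4, P3 = 14

P0: T = 5, S = E(K, T) = 7; 1 ⊕ 7 = 6.
P1: T = 6, S = E(K, T) = 14; 8 ⊕ 14 = 6.
P2: T = 7, S = E(K, T) = 6; 2 ⊕ 6 = 4.
P3: T = 8, S = E(K, T) = 9; 7 ⊕ 9 = 14.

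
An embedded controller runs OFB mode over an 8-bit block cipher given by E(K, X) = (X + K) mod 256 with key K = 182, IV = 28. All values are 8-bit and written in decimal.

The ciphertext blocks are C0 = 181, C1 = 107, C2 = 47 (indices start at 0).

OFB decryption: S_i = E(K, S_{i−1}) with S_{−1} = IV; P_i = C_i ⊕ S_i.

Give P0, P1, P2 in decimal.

P0: S = E(K, 28) = 210; 181 ⊕ 210 = 103.
P1: S = E(K, 210) = 136; 107 ⊕ 136 = 227.
P2: S = E(K, 136) = 62; 47 ⊕ 62 = 17.

P0 = 103, P1 = 227, P2 = 17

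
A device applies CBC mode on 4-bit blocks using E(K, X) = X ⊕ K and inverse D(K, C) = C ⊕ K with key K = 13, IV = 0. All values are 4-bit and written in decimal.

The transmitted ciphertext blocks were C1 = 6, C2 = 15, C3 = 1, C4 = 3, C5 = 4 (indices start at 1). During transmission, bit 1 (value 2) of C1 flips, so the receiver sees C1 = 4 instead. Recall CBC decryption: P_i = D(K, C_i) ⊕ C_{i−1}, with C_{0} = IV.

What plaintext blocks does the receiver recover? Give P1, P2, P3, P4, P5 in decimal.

P1 = 9, P2 = 6, P3 = 3, P4 = 15, P5 = 10

Only C1 changed, to 4. In CBC, a change in C_i garbles P_i and flips the same bit in P_{i+1}. Decrypting the received ciphertext:
P1: D(K, 4) = 9; 9 ⊕ 0 = 9.
P2: D(K, 15) = 2; 2 ⊕ 4 = 6.
P3: D(K, 1) = 12; 12 ⊕ 15 = 3.
P4: D(K, 3) = 14; 14 ⊕ 1 = 15.
P5: D(K, 4) = 9; 9 ⊕ 3 = 10.
Blocks that differ from the original plaintext: P1, P2.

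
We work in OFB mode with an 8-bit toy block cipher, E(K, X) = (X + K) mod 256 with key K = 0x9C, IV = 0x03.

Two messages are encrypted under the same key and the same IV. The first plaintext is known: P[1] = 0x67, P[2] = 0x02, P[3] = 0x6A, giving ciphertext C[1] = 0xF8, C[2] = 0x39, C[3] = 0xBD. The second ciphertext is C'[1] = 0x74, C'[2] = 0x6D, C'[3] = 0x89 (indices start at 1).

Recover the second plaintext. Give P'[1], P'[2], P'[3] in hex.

P'[1] = 0xEB, P'[2] = 0x56, P'[3] = 0x5E

In OFB with a reused IV, both messages share the same keystream S_i, so C_i ⊕ C'_i = P_i ⊕ P'_i and thus P'_i = P_i ⊕ C_i ⊕ C'_i.
P'[1]: 0x67 ⊕ 0xF8 ⊕ 0x74 = 0xEB.
P'[2]: 0x02 ⊕ 0x39 ⊕ 0x6D = 0x56.
P'[3]: 0x6A ⊕ 0xBD ⊕ 0x89 = 0x5E.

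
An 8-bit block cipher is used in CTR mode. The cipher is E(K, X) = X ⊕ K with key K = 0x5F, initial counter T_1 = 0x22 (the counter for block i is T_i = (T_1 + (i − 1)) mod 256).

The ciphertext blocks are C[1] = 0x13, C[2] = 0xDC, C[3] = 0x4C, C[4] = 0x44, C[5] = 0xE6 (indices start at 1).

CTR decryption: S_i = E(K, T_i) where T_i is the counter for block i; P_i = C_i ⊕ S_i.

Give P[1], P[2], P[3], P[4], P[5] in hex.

P[1] = 0x6E, P[2] = 0xA0, P[3] = 0x37, P[4] = 0x3E, P[5] = 0x9F

P[1]: T = 0x22, S = E(K, T) = 0x7D; 0x13 ⊕ 0x7D = 0x6E.
P[2]: T = 0x23, S = E(K, T) = 0x7C; 0xDC ⊕ 0x7C = 0xA0.
P[3]: T = 0x24, S = E(K, T) = 0x7B; 0x4C ⊕ 0x7B = 0x37.
P[4]: T = 0x25, S = E(K, T) = 0x7A; 0x44 ⊕ 0x7A = 0x3E.
P[5]: T = 0x26, S = E(K, T) = 0x79; 0xE6 ⊕ 0x79 = 0x9F.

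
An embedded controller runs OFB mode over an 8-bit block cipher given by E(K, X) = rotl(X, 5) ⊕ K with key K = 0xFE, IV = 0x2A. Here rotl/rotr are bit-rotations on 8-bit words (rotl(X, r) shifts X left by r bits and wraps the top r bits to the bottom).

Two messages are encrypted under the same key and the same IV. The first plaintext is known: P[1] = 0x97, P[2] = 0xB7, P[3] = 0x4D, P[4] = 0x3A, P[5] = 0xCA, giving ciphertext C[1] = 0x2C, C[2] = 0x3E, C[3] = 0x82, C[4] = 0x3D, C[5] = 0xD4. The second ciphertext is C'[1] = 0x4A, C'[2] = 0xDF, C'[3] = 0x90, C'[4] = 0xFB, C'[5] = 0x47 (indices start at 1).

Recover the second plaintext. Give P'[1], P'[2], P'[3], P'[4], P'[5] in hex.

P'[1] = 0xF1, P'[2] = 0x56, P'[3] = 0x5F, P'[4] = 0xFC, P'[5] = 0x59

In OFB with a reused IV, both messages share the same keystream S_i, so C_i ⊕ C'_i = P_i ⊕ P'_i and thus P'_i = P_i ⊕ C_i ⊕ C'_i.
P'[1]: 0x97 ⊕ 0x2C ⊕ 0x4A = 0xF1.
P'[2]: 0xB7 ⊕ 0x3E ⊕ 0xDF = 0x56.
P'[3]: 0x4D ⊕ 0x82 ⊕ 0x90 = 0x5F.
P'[4]: 0x3A ⊕ 0x3D ⊕ 0xFB = 0xFC.
P'[5]: 0xCA ⊕ 0xD4 ⊕ 0x47 = 0x59.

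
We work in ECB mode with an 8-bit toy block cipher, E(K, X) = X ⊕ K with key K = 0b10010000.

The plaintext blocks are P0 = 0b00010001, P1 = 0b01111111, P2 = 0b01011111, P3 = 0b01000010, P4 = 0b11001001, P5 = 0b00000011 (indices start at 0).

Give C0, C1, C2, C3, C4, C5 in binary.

C0 = 0b10000001, C1 = 0b11101111, C2 = 0b11001111, C3 = 0b11010010, C4 = 0b01011001, C5 = 0b10010011

ECB encryption: C_i = E(K, P_i).
C0: E(K, 0b00010001) = 0b10000001.
C1: E(K, 0b01111111) = 0b11101111.
C2: E(K, 0b01011111) = 0b11001111.
C3: E(K, 0b01000010) = 0b11010010.
C4: E(K, 0b11001001) = 0b01011001.
C5: E(K, 0b00000011) = 0b10010011.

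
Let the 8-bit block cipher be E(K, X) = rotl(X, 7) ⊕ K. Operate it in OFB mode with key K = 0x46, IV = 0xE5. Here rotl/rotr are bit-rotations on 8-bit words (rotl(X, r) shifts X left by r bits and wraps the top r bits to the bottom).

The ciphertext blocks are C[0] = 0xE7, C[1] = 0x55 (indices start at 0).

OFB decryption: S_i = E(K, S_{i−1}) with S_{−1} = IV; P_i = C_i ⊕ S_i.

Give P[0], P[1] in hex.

P[0] = 0x53, P[1] = 0x49

P[0]: S = E(K, 0xE5) = 0xB4; 0xE7 ⊕ 0xB4 = 0x53.
P[1]: S = E(K, 0xB4) = 0x1C; 0x55 ⊕ 0x1C = 0x49.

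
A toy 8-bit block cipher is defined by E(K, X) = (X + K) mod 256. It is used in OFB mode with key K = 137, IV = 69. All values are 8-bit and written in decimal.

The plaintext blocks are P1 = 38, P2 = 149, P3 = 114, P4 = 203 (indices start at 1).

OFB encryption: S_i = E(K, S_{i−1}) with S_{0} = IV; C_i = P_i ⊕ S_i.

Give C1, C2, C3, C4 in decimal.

C1 = 232, C2 = 194, C3 = 146, C4 = 162

C1: S = E(K, 69) = 206; 38 ⊕ 206 = 232.
C2: S = E(K, 206) = 87; 149 ⊕ 87 = 194.
C3: S = E(K, 87) = 224; 114 ⊕ 224 = 146.
C4: S = E(K, 224) = 105; 203 ⊕ 105 = 162.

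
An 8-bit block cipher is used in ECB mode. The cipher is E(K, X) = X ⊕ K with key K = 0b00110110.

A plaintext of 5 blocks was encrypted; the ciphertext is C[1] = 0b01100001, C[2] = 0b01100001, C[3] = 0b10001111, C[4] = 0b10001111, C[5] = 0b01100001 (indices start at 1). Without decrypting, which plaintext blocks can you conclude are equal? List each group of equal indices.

ECB encrypts each block independently with the same key, so equal ciphertext blocks imply equal plaintext blocks.
C[1] = C[2] = C[5] = 0b01100001, so P[1] = P[2] = P[5].
C[3] = C[4] = 0b10001111, so P[3] = P[4].

P[1] = P[2] = P[5]; P[3] = P[4]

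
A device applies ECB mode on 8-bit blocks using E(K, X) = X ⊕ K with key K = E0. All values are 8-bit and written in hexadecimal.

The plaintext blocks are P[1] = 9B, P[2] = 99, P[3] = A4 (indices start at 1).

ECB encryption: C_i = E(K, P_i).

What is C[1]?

C[1] = 7B

C[1]: E(K, 9B) = 7B.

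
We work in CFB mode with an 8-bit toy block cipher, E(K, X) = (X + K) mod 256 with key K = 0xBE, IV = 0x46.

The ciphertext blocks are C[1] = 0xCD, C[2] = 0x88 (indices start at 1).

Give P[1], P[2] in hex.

CFB decryption: P_i = C_i ⊕ E(K, C_{i−1}), with C_{0} = IV.
P[1]: E(K, 0x46) = 0x04; 0xCD ⊕ 0x04 = 0xC9.
P[2]: E(K, 0xCD) = 0x8B; 0x88 ⊕ 0x8B = 0x03.

P[1] = 0xC9, P[2] = 0x03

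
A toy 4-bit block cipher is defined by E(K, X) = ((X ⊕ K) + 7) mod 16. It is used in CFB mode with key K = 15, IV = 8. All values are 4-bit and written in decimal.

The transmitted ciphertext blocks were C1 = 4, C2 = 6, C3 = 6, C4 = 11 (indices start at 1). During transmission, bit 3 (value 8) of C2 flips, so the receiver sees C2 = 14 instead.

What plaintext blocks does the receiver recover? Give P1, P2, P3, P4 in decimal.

P1 = 10, P2 = 12, P3 = 14, P4 = 11

CFB decryption: P_i = C_i ⊕ E(K, C_{i−1}), with C_{0} = IV.
Only C2 changed, to 14. In CFB, a change in C_i flips the same bit in P_i and garbles P_{i+1}. Decrypting the received ciphertext:
P1: E(K, 8) = 14; 4 ⊕ 14 = 10.
P2: E(K, 4) = 2; 14 ⊕ 2 = 12.
P3: E(K, 14) = 8; 6 ⊕ 8 = 14.
P4: E(K, 6) = 0; 11 ⊕ 0 = 11.
Blocks that differ from the original plaintext: P2, P3.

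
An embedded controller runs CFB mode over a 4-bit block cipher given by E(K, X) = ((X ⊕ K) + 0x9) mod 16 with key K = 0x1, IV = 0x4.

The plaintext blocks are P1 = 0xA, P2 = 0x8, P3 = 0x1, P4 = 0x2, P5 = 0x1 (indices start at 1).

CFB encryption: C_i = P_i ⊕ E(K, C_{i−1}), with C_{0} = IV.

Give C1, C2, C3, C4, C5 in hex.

C1 = 0x4, C2 = 0x6, C3 = 0x1, C4 = 0xB, C5 = 0x2

C1: E(K, 0x4) = 0xE; 0xA ⊕ 0xE = 0x4.
C2: E(K, 0x4) = 0xE; 0x8 ⊕ 0xE = 0x6.
C3: E(K, 0x6) = 0x0; 0x1 ⊕ 0x0 = 0x1.
C4: E(K, 0x1) = 0x9; 0x2 ⊕ 0x9 = 0xB.
C5: E(K, 0xB) = 0x3; 0x1 ⊕ 0x3 = 0x2.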